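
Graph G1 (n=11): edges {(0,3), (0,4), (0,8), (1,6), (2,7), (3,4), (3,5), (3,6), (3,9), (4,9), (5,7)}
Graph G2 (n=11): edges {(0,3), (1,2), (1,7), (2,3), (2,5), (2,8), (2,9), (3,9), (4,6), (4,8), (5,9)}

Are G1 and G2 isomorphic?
Yes, isomorphic

The graphs are isomorphic.
One valid mapping φ: V(G1) → V(G2): 0→3, 1→7, 2→6, 3→2, 4→9, 5→8, 6→1, 7→4, 8→0, 9→5, 10→10

Verify φ preserves adjacency — for each edge of G1, its image is an edge of G2:
  (0,3) → (φ(0),φ(3)) = (2,3) ∈ E(G2) ✓
  (0,4) → (φ(0),φ(4)) = (3,9) ∈ E(G2) ✓
  (0,8) → (φ(0),φ(8)) = (0,3) ∈ E(G2) ✓
  (1,6) → (φ(1),φ(6)) = (1,7) ∈ E(G2) ✓
  (2,7) → (φ(2),φ(7)) = (4,6) ∈ E(G2) ✓
  (3,4) → (φ(3),φ(4)) = (2,9) ∈ E(G2) ✓
  (3,5) → (φ(3),φ(5)) = (2,8) ∈ E(G2) ✓
  (3,6) → (φ(3),φ(6)) = (1,2) ∈ E(G2) ✓
  (3,9) → (φ(3),φ(9)) = (2,5) ∈ E(G2) ✓
  (4,9) → (φ(4),φ(9)) = (5,9) ∈ E(G2) ✓
  (5,7) → (φ(5),φ(7)) = (4,8) ∈ E(G2) ✓
All 11 edges of G1 map to edges of G2, and |E(G1)| = |E(G2)| = 11, so φ is a bijection on edges as well as vertices. Hence G1 ≅ G2.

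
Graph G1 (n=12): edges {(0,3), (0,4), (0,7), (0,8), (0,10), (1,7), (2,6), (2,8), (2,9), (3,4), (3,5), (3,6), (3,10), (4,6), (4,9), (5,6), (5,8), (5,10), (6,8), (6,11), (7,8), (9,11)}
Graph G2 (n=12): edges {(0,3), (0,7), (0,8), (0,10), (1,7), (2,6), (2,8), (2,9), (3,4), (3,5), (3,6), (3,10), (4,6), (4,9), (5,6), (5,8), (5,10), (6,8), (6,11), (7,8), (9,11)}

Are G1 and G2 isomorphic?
No, not isomorphic

The graphs are NOT isomorphic.

Counting edges: G1 has 22 edge(s); G2 has 21 edge(s).
Edge count is an isomorphism invariant (a bijection on vertices induces a bijection on edges), so differing edge counts rule out isomorphism.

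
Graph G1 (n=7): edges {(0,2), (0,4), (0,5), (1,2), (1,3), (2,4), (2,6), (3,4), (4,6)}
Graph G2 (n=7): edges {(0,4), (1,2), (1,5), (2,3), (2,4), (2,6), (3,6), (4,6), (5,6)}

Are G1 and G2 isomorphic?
Yes, isomorphic

The graphs are isomorphic.
One valid mapping φ: V(G1) → V(G2): 0→4, 1→1, 2→2, 3→5, 4→6, 5→0, 6→3

Verify φ preserves adjacency — for each edge of G1, its image is an edge of G2:
  (0,2) → (φ(0),φ(2)) = (2,4) ∈ E(G2) ✓
  (0,4) → (φ(0),φ(4)) = (4,6) ∈ E(G2) ✓
  (0,5) → (φ(0),φ(5)) = (0,4) ∈ E(G2) ✓
  (1,2) → (φ(1),φ(2)) = (1,2) ∈ E(G2) ✓
  (1,3) → (φ(1),φ(3)) = (1,5) ∈ E(G2) ✓
  (2,4) → (φ(2),φ(4)) = (2,6) ∈ E(G2) ✓
  (2,6) → (φ(2),φ(6)) = (2,3) ∈ E(G2) ✓
  (3,4) → (φ(3),φ(4)) = (5,6) ∈ E(G2) ✓
  (4,6) → (φ(4),φ(6)) = (3,6) ∈ E(G2) ✓
All 9 edges of G1 map to edges of G2, and |E(G1)| = |E(G2)| = 9, so φ is a bijection on edges as well as vertices. Hence G1 ≅ G2.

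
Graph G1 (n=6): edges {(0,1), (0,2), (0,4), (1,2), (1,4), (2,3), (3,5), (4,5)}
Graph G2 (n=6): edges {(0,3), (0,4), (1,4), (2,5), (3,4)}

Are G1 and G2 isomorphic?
No, not isomorphic

The graphs are NOT isomorphic.

Degrees in G1: deg(0)=3, deg(1)=3, deg(2)=3, deg(3)=2, deg(4)=3, deg(5)=2.
Sorted degree sequence of G1: [3, 3, 3, 3, 2, 2].
Degrees in G2: deg(0)=2, deg(1)=1, deg(2)=1, deg(3)=2, deg(4)=3, deg(5)=1.
Sorted degree sequence of G2: [3, 2, 2, 1, 1, 1].
The (sorted) degree sequence is an isomorphism invariant, so since G1 and G2 have different degree sequences they cannot be isomorphic.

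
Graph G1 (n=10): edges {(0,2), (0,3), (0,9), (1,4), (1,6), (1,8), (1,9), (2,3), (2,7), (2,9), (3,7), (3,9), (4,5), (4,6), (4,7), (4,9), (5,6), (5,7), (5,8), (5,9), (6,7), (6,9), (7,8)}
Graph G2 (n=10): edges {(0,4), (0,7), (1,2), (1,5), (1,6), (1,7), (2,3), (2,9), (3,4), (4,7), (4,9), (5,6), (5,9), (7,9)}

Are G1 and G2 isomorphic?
No, not isomorphic

The graphs are NOT isomorphic.

Connected components of G1: 1 component(s) with vertex sets [[0, 1, 2, 3, 4, 5, 6, 7, 8, 9]], sizes [10].
Connected components of G2: 2 component(s) with vertex sets [[8], [0, 1, 2, 3, 4, 5, 6, 7, 9]], sizes [1, 9].
The number of connected components (and the multiset of component sizes) is an isomorphism invariant — an isomorphism maps each component of G1 bijectively onto a component of G2. Since G1 has 1 component(s) and G2 has 2, they cannot be isomorphic.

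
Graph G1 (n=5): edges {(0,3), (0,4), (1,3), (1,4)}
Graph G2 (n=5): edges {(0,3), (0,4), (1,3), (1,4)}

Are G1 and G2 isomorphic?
Yes, isomorphic

The graphs are isomorphic.
One valid mapping φ: V(G1) → V(G2): 0→1, 1→0, 2→2, 3→3, 4→4

Verify φ preserves adjacency — for each edge of G1, its image is an edge of G2:
  (0,3) → (φ(0),φ(3)) = (1,3) ∈ E(G2) ✓
  (0,4) → (φ(0),φ(4)) = (1,4) ∈ E(G2) ✓
  (1,3) → (φ(1),φ(3)) = (0,3) ∈ E(G2) ✓
  (1,4) → (φ(1),φ(4)) = (0,4) ∈ E(G2) ✓
All 4 edges of G1 map to edges of G2, and |E(G1)| = |E(G2)| = 4, so φ is a bijection on edges as well as vertices. Hence G1 ≅ G2.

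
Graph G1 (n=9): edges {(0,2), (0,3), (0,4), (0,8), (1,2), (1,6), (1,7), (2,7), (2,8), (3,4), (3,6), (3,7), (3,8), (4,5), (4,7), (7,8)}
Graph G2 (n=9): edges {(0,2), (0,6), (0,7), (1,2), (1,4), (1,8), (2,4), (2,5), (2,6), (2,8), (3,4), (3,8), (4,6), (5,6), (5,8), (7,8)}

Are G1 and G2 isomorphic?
No, not isomorphic

The graphs are NOT isomorphic.

Degrees in G1: deg(0)=4, deg(1)=3, deg(2)=4, deg(3)=5, deg(4)=4, deg(5)=1, deg(6)=2, deg(7)=5, deg(8)=4.
Sorted degree sequence of G1: [5, 5, 4, 4, 4, 4, 3, 2, 1].
Degrees in G2: deg(0)=3, deg(1)=3, deg(2)=6, deg(3)=2, deg(4)=4, deg(5)=3, deg(6)=4, deg(7)=2, deg(8)=5.
Sorted degree sequence of G2: [6, 5, 4, 4, 3, 3, 3, 2, 2].
The (sorted) degree sequence is an isomorphism invariant, so since G1 and G2 have different degree sequences they cannot be isomorphic.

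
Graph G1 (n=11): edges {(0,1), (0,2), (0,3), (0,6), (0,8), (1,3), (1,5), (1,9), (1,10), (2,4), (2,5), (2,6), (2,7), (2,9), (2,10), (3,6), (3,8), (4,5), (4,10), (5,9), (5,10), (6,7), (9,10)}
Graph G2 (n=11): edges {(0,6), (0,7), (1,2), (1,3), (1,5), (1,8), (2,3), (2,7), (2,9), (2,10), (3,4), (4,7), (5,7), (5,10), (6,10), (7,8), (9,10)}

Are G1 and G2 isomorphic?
No, not isomorphic

The graphs are NOT isomorphic.

Degrees in G1: deg(0)=5, deg(1)=5, deg(2)=7, deg(3)=4, deg(4)=3, deg(5)=5, deg(6)=4, deg(7)=2, deg(8)=2, deg(9)=4, deg(10)=5.
Sorted degree sequence of G1: [7, 5, 5, 5, 5, 4, 4, 4, 3, 2, 2].
Degrees in G2: deg(0)=2, deg(1)=4, deg(2)=5, deg(3)=3, deg(4)=2, deg(5)=3, deg(6)=2, deg(7)=5, deg(8)=2, deg(9)=2, deg(10)=4.
Sorted degree sequence of G2: [5, 5, 4, 4, 3, 3, 2, 2, 2, 2, 2].
The (sorted) degree sequence is an isomorphism invariant, so since G1 and G2 have different degree sequences they cannot be isomorphic.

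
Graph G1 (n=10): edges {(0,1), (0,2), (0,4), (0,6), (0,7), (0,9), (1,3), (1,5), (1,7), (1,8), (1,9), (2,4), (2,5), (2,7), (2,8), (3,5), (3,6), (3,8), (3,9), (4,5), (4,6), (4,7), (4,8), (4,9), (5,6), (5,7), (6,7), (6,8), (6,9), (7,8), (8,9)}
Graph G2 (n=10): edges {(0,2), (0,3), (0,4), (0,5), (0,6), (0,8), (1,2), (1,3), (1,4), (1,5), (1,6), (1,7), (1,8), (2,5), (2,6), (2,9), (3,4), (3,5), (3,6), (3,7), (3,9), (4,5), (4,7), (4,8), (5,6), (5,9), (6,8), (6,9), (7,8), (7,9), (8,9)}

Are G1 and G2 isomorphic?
Yes, isomorphic

The graphs are isomorphic.
One valid mapping φ: V(G1) → V(G2): 0→0, 1→8, 2→2, 3→7, 4→5, 5→9, 6→3, 7→6, 8→1, 9→4

Verify φ preserves adjacency — for each edge of G1, its image is an edge of G2:
  (0,1) → (φ(0),φ(1)) = (0,8) ∈ E(G2) ✓
  (0,2) → (φ(0),φ(2)) = (0,2) ∈ E(G2) ✓
  (0,4) → (φ(0),φ(4)) = (0,5) ∈ E(G2) ✓
  (0,6) → (φ(0),φ(6)) = (0,3) ∈ E(G2) ✓
  (0,7) → (φ(0),φ(7)) = (0,6) ∈ E(G2) ✓
  (0,9) → (φ(0),φ(9)) = (0,4) ∈ E(G2) ✓
  (1,3) → (φ(1),φ(3)) = (7,8) ∈ E(G2) ✓
  (1,5) → (φ(1),φ(5)) = (8,9) ∈ E(G2) ✓
  (1,7) → (φ(1),φ(7)) = (6,8) ∈ E(G2) ✓
  (1,8) → (φ(1),φ(8)) = (1,8) ∈ E(G2) ✓
  (1,9) → (φ(1),φ(9)) = (4,8) ∈ E(G2) ✓
  (2,4) → (φ(2),φ(4)) = (2,5) ∈ E(G2) ✓
  (2,5) → (φ(2),φ(5)) = (2,9) ∈ E(G2) ✓
  (2,7) → (φ(2),φ(7)) = (2,6) ∈ E(G2) ✓
  (2,8) → (φ(2),φ(8)) = (1,2) ∈ E(G2) ✓
  (3,5) → (φ(3),φ(5)) = (7,9) ∈ E(G2) ✓
  (3,6) → (φ(3),φ(6)) = (3,7) ∈ E(G2) ✓
  (3,8) → (φ(3),φ(8)) = (1,7) ∈ E(G2) ✓
  (3,9) → (φ(3),φ(9)) = (4,7) ∈ E(G2) ✓
  (4,5) → (φ(4),φ(5)) = (5,9) ∈ E(G2) ✓
  (4,6) → (φ(4),φ(6)) = (3,5) ∈ E(G2) ✓
  (4,7) → (φ(4),φ(7)) = (5,6) ∈ E(G2) ✓
  (4,8) → (φ(4),φ(8)) = (1,5) ∈ E(G2) ✓
  (4,9) → (φ(4),φ(9)) = (4,5) ∈ E(G2) ✓
  (5,6) → (φ(5),φ(6)) = (3,9) ∈ E(G2) ✓
  (5,7) → (φ(5),φ(7)) = (6,9) ∈ E(G2) ✓
  (6,7) → (φ(6),φ(7)) = (3,6) ∈ E(G2) ✓
  (6,8) → (φ(6),φ(8)) = (1,3) ∈ E(G2) ✓
  (6,9) → (φ(6),φ(9)) = (3,4) ∈ E(G2) ✓
  (7,8) → (φ(7),φ(8)) = (1,6) ∈ E(G2) ✓
  (8,9) → (φ(8),φ(9)) = (1,4) ∈ E(G2) ✓
All 31 edges of G1 map to edges of G2, and |E(G1)| = |E(G2)| = 31, so φ is a bijection on edges as well as vertices. Hence G1 ≅ G2.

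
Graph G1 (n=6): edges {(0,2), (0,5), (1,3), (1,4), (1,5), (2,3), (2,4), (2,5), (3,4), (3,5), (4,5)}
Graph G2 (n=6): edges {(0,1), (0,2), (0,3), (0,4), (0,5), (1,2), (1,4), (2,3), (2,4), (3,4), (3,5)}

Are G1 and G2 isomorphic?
Yes, isomorphic

The graphs are isomorphic.
One valid mapping φ: V(G1) → V(G2): 0→5, 1→1, 2→3, 3→4, 4→2, 5→0

Verify φ preserves adjacency — for each edge of G1, its image is an edge of G2:
  (0,2) → (φ(0),φ(2)) = (3,5) ∈ E(G2) ✓
  (0,5) → (φ(0),φ(5)) = (0,5) ∈ E(G2) ✓
  (1,3) → (φ(1),φ(3)) = (1,4) ∈ E(G2) ✓
  (1,4) → (φ(1),φ(4)) = (1,2) ∈ E(G2) ✓
  (1,5) → (φ(1),φ(5)) = (0,1) ∈ E(G2) ✓
  (2,3) → (φ(2),φ(3)) = (3,4) ∈ E(G2) ✓
  (2,4) → (φ(2),φ(4)) = (2,3) ∈ E(G2) ✓
  (2,5) → (φ(2),φ(5)) = (0,3) ∈ E(G2) ✓
  (3,4) → (φ(3),φ(4)) = (2,4) ∈ E(G2) ✓
  (3,5) → (φ(3),φ(5)) = (0,4) ∈ E(G2) ✓
  (4,5) → (φ(4),φ(5)) = (0,2) ∈ E(G2) ✓
All 11 edges of G1 map to edges of G2, and |E(G1)| = |E(G2)| = 11, so φ is a bijection on edges as well as vertices. Hence G1 ≅ G2.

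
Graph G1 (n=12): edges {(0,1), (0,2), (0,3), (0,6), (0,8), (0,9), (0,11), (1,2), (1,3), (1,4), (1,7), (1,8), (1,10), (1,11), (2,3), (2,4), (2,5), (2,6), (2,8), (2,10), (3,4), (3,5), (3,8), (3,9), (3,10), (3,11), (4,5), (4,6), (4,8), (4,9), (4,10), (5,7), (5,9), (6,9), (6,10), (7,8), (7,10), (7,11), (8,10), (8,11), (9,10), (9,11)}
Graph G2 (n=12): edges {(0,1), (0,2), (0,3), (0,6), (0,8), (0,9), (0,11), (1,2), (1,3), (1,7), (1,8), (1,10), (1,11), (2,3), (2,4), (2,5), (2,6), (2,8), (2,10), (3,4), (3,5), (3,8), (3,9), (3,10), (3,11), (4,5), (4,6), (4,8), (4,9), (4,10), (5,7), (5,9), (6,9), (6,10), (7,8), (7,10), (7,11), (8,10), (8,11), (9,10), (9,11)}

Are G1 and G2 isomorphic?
No, not isomorphic

The graphs are NOT isomorphic.

Counting edges: G1 has 42 edge(s); G2 has 41 edge(s).
Edge count is an isomorphism invariant (a bijection on vertices induces a bijection on edges), so differing edge counts rule out isomorphism.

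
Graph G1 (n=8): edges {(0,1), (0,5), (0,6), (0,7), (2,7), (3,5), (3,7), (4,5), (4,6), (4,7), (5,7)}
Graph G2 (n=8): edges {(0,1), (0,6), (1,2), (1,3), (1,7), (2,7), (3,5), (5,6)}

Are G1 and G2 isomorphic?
No, not isomorphic

The graphs are NOT isomorphic.

Connected components of G1: 1 component(s) with vertex sets [[0, 1, 2, 3, 4, 5, 6, 7]], sizes [8].
Connected components of G2: 2 component(s) with vertex sets [[4], [0, 1, 2, 3, 5, 6, 7]], sizes [1, 7].
The number of connected components (and the multiset of component sizes) is an isomorphism invariant — an isomorphism maps each component of G1 bijectively onto a component of G2. Since G1 has 1 component(s) and G2 has 2, they cannot be isomorphic.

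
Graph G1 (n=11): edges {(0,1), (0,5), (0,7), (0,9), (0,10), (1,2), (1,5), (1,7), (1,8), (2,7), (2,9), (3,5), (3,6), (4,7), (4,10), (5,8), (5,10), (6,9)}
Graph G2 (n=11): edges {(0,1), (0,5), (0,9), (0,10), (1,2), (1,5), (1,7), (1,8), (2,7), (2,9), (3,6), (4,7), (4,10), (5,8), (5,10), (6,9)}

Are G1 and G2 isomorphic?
No, not isomorphic

The graphs are NOT isomorphic.

Counting edges: G1 has 18 edge(s); G2 has 16 edge(s).
Edge count is an isomorphism invariant (a bijection on vertices induces a bijection on edges), so differing edge counts rule out isomorphism.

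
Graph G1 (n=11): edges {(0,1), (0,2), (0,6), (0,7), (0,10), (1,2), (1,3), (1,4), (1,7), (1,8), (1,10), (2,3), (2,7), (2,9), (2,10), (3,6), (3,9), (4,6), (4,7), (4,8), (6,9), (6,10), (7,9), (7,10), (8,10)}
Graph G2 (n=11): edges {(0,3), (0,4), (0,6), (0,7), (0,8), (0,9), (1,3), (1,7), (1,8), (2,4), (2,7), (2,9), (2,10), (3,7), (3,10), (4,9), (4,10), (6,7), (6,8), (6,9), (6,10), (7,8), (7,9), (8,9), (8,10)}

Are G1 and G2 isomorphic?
Yes, isomorphic

The graphs are isomorphic.
One valid mapping φ: V(G1) → V(G2): 0→6, 1→7, 2→9, 3→2, 4→3, 5→5, 6→10, 7→0, 8→1, 9→4, 10→8

Verify φ preserves adjacency — for each edge of G1, its image is an edge of G2:
  (0,1) → (φ(0),φ(1)) = (6,7) ∈ E(G2) ✓
  (0,2) → (φ(0),φ(2)) = (6,9) ∈ E(G2) ✓
  (0,6) → (φ(0),φ(6)) = (6,10) ∈ E(G2) ✓
  (0,7) → (φ(0),φ(7)) = (0,6) ∈ E(G2) ✓
  (0,10) → (φ(0),φ(10)) = (6,8) ∈ E(G2) ✓
  (1,2) → (φ(1),φ(2)) = (7,9) ∈ E(G2) ✓
  (1,3) → (φ(1),φ(3)) = (2,7) ∈ E(G2) ✓
  (1,4) → (φ(1),φ(4)) = (3,7) ∈ E(G2) ✓
  (1,7) → (φ(1),φ(7)) = (0,7) ∈ E(G2) ✓
  (1,8) → (φ(1),φ(8)) = (1,7) ∈ E(G2) ✓
  (1,10) → (φ(1),φ(10)) = (7,8) ∈ E(G2) ✓
  (2,3) → (φ(2),φ(3)) = (2,9) ∈ E(G2) ✓
  (2,7) → (φ(2),φ(7)) = (0,9) ∈ E(G2) ✓
  (2,9) → (φ(2),φ(9)) = (4,9) ∈ E(G2) ✓
  (2,10) → (φ(2),φ(10)) = (8,9) ∈ E(G2) ✓
  (3,6) → (φ(3),φ(6)) = (2,10) ∈ E(G2) ✓
  (3,9) → (φ(3),φ(9)) = (2,4) ∈ E(G2) ✓
  (4,6) → (φ(4),φ(6)) = (3,10) ∈ E(G2) ✓
  (4,7) → (φ(4),φ(7)) = (0,3) ∈ E(G2) ✓
  (4,8) → (φ(4),φ(8)) = (1,3) ∈ E(G2) ✓
  (6,9) → (φ(6),φ(9)) = (4,10) ∈ E(G2) ✓
  (6,10) → (φ(6),φ(10)) = (8,10) ∈ E(G2) ✓
  (7,9) → (φ(7),φ(9)) = (0,4) ∈ E(G2) ✓
  (7,10) → (φ(7),φ(10)) = (0,8) ∈ E(G2) ✓
  (8,10) → (φ(8),φ(10)) = (1,8) ∈ E(G2) ✓
All 25 edges of G1 map to edges of G2, and |E(G1)| = |E(G2)| = 25, so φ is a bijection on edges as well as vertices. Hence G1 ≅ G2.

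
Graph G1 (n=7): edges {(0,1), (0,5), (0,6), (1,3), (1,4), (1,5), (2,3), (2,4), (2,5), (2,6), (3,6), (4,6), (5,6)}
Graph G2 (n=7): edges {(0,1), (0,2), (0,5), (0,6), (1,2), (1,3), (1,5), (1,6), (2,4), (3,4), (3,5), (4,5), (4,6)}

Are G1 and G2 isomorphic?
Yes, isomorphic

The graphs are isomorphic.
One valid mapping φ: V(G1) → V(G2): 0→3, 1→4, 2→0, 3→2, 4→6, 5→5, 6→1

Verify φ preserves adjacency — for each edge of G1, its image is an edge of G2:
  (0,1) → (φ(0),φ(1)) = (3,4) ∈ E(G2) ✓
  (0,5) → (φ(0),φ(5)) = (3,5) ∈ E(G2) ✓
  (0,6) → (φ(0),φ(6)) = (1,3) ∈ E(G2) ✓
  (1,3) → (φ(1),φ(3)) = (2,4) ∈ E(G2) ✓
  (1,4) → (φ(1),φ(4)) = (4,6) ∈ E(G2) ✓
  (1,5) → (φ(1),φ(5)) = (4,5) ∈ E(G2) ✓
  (2,3) → (φ(2),φ(3)) = (0,2) ∈ E(G2) ✓
  (2,4) → (φ(2),φ(4)) = (0,6) ∈ E(G2) ✓
  (2,5) → (φ(2),φ(5)) = (0,5) ∈ E(G2) ✓
  (2,6) → (φ(2),φ(6)) = (0,1) ∈ E(G2) ✓
  (3,6) → (φ(3),φ(6)) = (1,2) ∈ E(G2) ✓
  (4,6) → (φ(4),φ(6)) = (1,6) ∈ E(G2) ✓
  (5,6) → (φ(5),φ(6)) = (1,5) ∈ E(G2) ✓
All 13 edges of G1 map to edges of G2, and |E(G1)| = |E(G2)| = 13, so φ is a bijection on edges as well as vertices. Hence G1 ≅ G2.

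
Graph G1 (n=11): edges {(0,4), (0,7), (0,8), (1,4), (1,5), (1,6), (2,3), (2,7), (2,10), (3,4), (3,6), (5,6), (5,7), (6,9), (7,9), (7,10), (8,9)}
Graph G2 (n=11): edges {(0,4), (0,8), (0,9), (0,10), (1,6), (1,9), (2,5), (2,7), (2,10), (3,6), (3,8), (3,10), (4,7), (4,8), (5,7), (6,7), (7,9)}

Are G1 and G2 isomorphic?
Yes, isomorphic

The graphs are isomorphic.
One valid mapping φ: V(G1) → V(G2): 0→6, 1→8, 2→2, 3→10, 4→3, 5→4, 6→0, 7→7, 8→1, 9→9, 10→5

Verify φ preserves adjacency — for each edge of G1, its image is an edge of G2:
  (0,4) → (φ(0),φ(4)) = (3,6) ∈ E(G2) ✓
  (0,7) → (φ(0),φ(7)) = (6,7) ∈ E(G2) ✓
  (0,8) → (φ(0),φ(8)) = (1,6) ∈ E(G2) ✓
  (1,4) → (φ(1),φ(4)) = (3,8) ∈ E(G2) ✓
  (1,5) → (φ(1),φ(5)) = (4,8) ∈ E(G2) ✓
  (1,6) → (φ(1),φ(6)) = (0,8) ∈ E(G2) ✓
  (2,3) → (φ(2),φ(3)) = (2,10) ∈ E(G2) ✓
  (2,7) → (φ(2),φ(7)) = (2,7) ∈ E(G2) ✓
  (2,10) → (φ(2),φ(10)) = (2,5) ∈ E(G2) ✓
  (3,4) → (φ(3),φ(4)) = (3,10) ∈ E(G2) ✓
  (3,6) → (φ(3),φ(6)) = (0,10) ∈ E(G2) ✓
  (5,6) → (φ(5),φ(6)) = (0,4) ∈ E(G2) ✓
  (5,7) → (φ(5),φ(7)) = (4,7) ∈ E(G2) ✓
  (6,9) → (φ(6),φ(9)) = (0,9) ∈ E(G2) ✓
  (7,9) → (φ(7),φ(9)) = (7,9) ∈ E(G2) ✓
  (7,10) → (φ(7),φ(10)) = (5,7) ∈ E(G2) ✓
  (8,9) → (φ(8),φ(9)) = (1,9) ∈ E(G2) ✓
All 17 edges of G1 map to edges of G2, and |E(G1)| = |E(G2)| = 17, so φ is a bijection on edges as well as vertices. Hence G1 ≅ G2.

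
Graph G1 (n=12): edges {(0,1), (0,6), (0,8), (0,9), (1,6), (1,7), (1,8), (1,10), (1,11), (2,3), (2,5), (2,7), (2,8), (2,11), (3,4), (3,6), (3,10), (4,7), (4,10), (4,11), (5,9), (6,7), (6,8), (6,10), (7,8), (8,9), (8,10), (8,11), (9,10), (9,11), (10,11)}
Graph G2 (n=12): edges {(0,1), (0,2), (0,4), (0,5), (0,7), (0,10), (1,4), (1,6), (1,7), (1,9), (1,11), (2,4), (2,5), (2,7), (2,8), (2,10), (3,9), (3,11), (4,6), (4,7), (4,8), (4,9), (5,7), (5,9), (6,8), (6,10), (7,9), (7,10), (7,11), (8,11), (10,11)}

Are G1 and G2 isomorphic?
Yes, isomorphic

The graphs are isomorphic.
One valid mapping φ: V(G1) → V(G2): 0→5, 1→0, 2→11, 3→8, 4→6, 5→3, 6→2, 7→10, 8→7, 9→9, 10→4, 11→1

Verify φ preserves adjacency — for each edge of G1, its image is an edge of G2:
  (0,1) → (φ(0),φ(1)) = (0,5) ∈ E(G2) ✓
  (0,6) → (φ(0),φ(6)) = (2,5) ∈ E(G2) ✓
  (0,8) → (φ(0),φ(8)) = (5,7) ∈ E(G2) ✓
  (0,9) → (φ(0),φ(9)) = (5,9) ∈ E(G2) ✓
  (1,6) → (φ(1),φ(6)) = (0,2) ∈ E(G2) ✓
  (1,7) → (φ(1),φ(7)) = (0,10) ∈ E(G2) ✓
  (1,8) → (φ(1),φ(8)) = (0,7) ∈ E(G2) ✓
  (1,10) → (φ(1),φ(10)) = (0,4) ∈ E(G2) ✓
  (1,11) → (φ(1),φ(11)) = (0,1) ∈ E(G2) ✓
  (2,3) → (φ(2),φ(3)) = (8,11) ∈ E(G2) ✓
  (2,5) → (φ(2),φ(5)) = (3,11) ∈ E(G2) ✓
  (2,7) → (φ(2),φ(7)) = (10,11) ∈ E(G2) ✓
  (2,8) → (φ(2),φ(8)) = (7,11) ∈ E(G2) ✓
  (2,11) → (φ(2),φ(11)) = (1,11) ∈ E(G2) ✓
  (3,4) → (φ(3),φ(4)) = (6,8) ∈ E(G2) ✓
  (3,6) → (φ(3),φ(6)) = (2,8) ∈ E(G2) ✓
  (3,10) → (φ(3),φ(10)) = (4,8) ∈ E(G2) ✓
  (4,7) → (φ(4),φ(7)) = (6,10) ∈ E(G2) ✓
  (4,10) → (φ(4),φ(10)) = (4,6) ∈ E(G2) ✓
  (4,11) → (φ(4),φ(11)) = (1,6) ∈ E(G2) ✓
  (5,9) → (φ(5),φ(9)) = (3,9) ∈ E(G2) ✓
  (6,7) → (φ(6),φ(7)) = (2,10) ∈ E(G2) ✓
  (6,8) → (φ(6),φ(8)) = (2,7) ∈ E(G2) ✓
  (6,10) → (φ(6),φ(10)) = (2,4) ∈ E(G2) ✓
  (7,8) → (φ(7),φ(8)) = (7,10) ∈ E(G2) ✓
  (8,9) → (φ(8),φ(9)) = (7,9) ∈ E(G2) ✓
  (8,10) → (φ(8),φ(10)) = (4,7) ∈ E(G2) ✓
  (8,11) → (φ(8),φ(11)) = (1,7) ∈ E(G2) ✓
  (9,10) → (φ(9),φ(10)) = (4,9) ∈ E(G2) ✓
  (9,11) → (φ(9),φ(11)) = (1,9) ∈ E(G2) ✓
  (10,11) → (φ(10),φ(11)) = (1,4) ∈ E(G2) ✓
All 31 edges of G1 map to edges of G2, and |E(G1)| = |E(G2)| = 31, so φ is a bijection on edges as well as vertices. Hence G1 ≅ G2.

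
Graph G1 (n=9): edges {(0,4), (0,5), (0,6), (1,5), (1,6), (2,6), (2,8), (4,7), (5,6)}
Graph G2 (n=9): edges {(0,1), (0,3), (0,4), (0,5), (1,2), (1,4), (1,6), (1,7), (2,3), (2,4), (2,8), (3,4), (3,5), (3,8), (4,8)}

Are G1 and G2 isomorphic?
No, not isomorphic

The graphs are NOT isomorphic.

Connected components of G1: 2 component(s) with vertex sets [[3], [0, 1, 2, 4, 5, 6, 7, 8]], sizes [1, 8].
Connected components of G2: 1 component(s) with vertex sets [[0, 1, 2, 3, 4, 5, 6, 7, 8]], sizes [9].
The number of connected components (and the multiset of component sizes) is an isomorphism invariant — an isomorphism maps each component of G1 bijectively onto a component of G2. Since G1 has 2 component(s) and G2 has 1, they cannot be isomorphic.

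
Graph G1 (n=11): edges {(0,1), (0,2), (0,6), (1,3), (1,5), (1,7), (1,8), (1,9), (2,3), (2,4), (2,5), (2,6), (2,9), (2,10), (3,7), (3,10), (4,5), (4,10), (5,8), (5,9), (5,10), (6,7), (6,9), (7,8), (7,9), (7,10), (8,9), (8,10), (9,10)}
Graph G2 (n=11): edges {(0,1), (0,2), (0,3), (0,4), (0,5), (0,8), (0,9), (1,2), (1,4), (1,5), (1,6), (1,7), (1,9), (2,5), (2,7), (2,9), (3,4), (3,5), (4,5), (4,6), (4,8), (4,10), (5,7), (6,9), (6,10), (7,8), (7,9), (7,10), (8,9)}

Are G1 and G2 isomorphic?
Yes, isomorphic

The graphs are isomorphic.
One valid mapping φ: V(G1) → V(G2): 0→10, 1→7, 2→4, 3→8, 4→3, 5→5, 6→6, 7→9, 8→2, 9→1, 10→0

Verify φ preserves adjacency — for each edge of G1, its image is an edge of G2:
  (0,1) → (φ(0),φ(1)) = (7,10) ∈ E(G2) ✓
  (0,2) → (φ(0),φ(2)) = (4,10) ∈ E(G2) ✓
  (0,6) → (φ(0),φ(6)) = (6,10) ∈ E(G2) ✓
  (1,3) → (φ(1),φ(3)) = (7,8) ∈ E(G2) ✓
  (1,5) → (φ(1),φ(5)) = (5,7) ∈ E(G2) ✓
  (1,7) → (φ(1),φ(7)) = (7,9) ∈ E(G2) ✓
  (1,8) → (φ(1),φ(8)) = (2,7) ∈ E(G2) ✓
  (1,9) → (φ(1),φ(9)) = (1,7) ∈ E(G2) ✓
  (2,3) → (φ(2),φ(3)) = (4,8) ∈ E(G2) ✓
  (2,4) → (φ(2),φ(4)) = (3,4) ∈ E(G2) ✓
  (2,5) → (φ(2),φ(5)) = (4,5) ∈ E(G2) ✓
  (2,6) → (φ(2),φ(6)) = (4,6) ∈ E(G2) ✓
  (2,9) → (φ(2),φ(9)) = (1,4) ∈ E(G2) ✓
  (2,10) → (φ(2),φ(10)) = (0,4) ∈ E(G2) ✓
  (3,7) → (φ(3),φ(7)) = (8,9) ∈ E(G2) ✓
  (3,10) → (φ(3),φ(10)) = (0,8) ∈ E(G2) ✓
  (4,5) → (φ(4),φ(5)) = (3,5) ∈ E(G2) ✓
  (4,10) → (φ(4),φ(10)) = (0,3) ∈ E(G2) ✓
  (5,8) → (φ(5),φ(8)) = (2,5) ∈ E(G2) ✓
  (5,9) → (φ(5),φ(9)) = (1,5) ∈ E(G2) ✓
  (5,10) → (φ(5),φ(10)) = (0,5) ∈ E(G2) ✓
  (6,7) → (φ(6),φ(7)) = (6,9) ∈ E(G2) ✓
  (6,9) → (φ(6),φ(9)) = (1,6) ∈ E(G2) ✓
  (7,8) → (φ(7),φ(8)) = (2,9) ∈ E(G2) ✓
  (7,9) → (φ(7),φ(9)) = (1,9) ∈ E(G2) ✓
  (7,10) → (φ(7),φ(10)) = (0,9) ∈ E(G2) ✓
  (8,9) → (φ(8),φ(9)) = (1,2) ∈ E(G2) ✓
  (8,10) → (φ(8),φ(10)) = (0,2) ∈ E(G2) ✓
  (9,10) → (φ(9),φ(10)) = (0,1) ∈ E(G2) ✓
All 29 edges of G1 map to edges of G2, and |E(G1)| = |E(G2)| = 29, so φ is a bijection on edges as well as vertices. Hence G1 ≅ G2.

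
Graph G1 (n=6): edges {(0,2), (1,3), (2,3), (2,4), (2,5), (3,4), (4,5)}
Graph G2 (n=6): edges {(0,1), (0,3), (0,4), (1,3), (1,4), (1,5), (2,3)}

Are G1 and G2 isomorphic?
Yes, isomorphic

The graphs are isomorphic.
One valid mapping φ: V(G1) → V(G2): 0→5, 1→2, 2→1, 3→3, 4→0, 5→4

Verify φ preserves adjacency — for each edge of G1, its image is an edge of G2:
  (0,2) → (φ(0),φ(2)) = (1,5) ∈ E(G2) ✓
  (1,3) → (φ(1),φ(3)) = (2,3) ∈ E(G2) ✓
  (2,3) → (φ(2),φ(3)) = (1,3) ∈ E(G2) ✓
  (2,4) → (φ(2),φ(4)) = (0,1) ∈ E(G2) ✓
  (2,5) → (φ(2),φ(5)) = (1,4) ∈ E(G2) ✓
  (3,4) → (φ(3),φ(4)) = (0,3) ∈ E(G2) ✓
  (4,5) → (φ(4),φ(5)) = (0,4) ∈ E(G2) ✓
All 7 edges of G1 map to edges of G2, and |E(G1)| = |E(G2)| = 7, so φ is a bijection on edges as well as vertices. Hence G1 ≅ G2.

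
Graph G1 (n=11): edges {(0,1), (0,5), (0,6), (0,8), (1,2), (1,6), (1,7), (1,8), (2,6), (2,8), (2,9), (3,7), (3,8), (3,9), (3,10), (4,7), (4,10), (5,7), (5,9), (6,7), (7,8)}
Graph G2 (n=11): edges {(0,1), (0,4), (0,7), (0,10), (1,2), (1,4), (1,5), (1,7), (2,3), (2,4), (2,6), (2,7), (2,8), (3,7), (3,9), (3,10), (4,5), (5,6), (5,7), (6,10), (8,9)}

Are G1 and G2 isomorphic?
Yes, isomorphic

The graphs are isomorphic.
One valid mapping φ: V(G1) → V(G2): 0→5, 1→1, 2→0, 3→3, 4→8, 5→6, 6→4, 7→2, 8→7, 9→10, 10→9

Verify φ preserves adjacency — for each edge of G1, its image is an edge of G2:
  (0,1) → (φ(0),φ(1)) = (1,5) ∈ E(G2) ✓
  (0,5) → (φ(0),φ(5)) = (5,6) ∈ E(G2) ✓
  (0,6) → (φ(0),φ(6)) = (4,5) ∈ E(G2) ✓
  (0,8) → (φ(0),φ(8)) = (5,7) ∈ E(G2) ✓
  (1,2) → (φ(1),φ(2)) = (0,1) ∈ E(G2) ✓
  (1,6) → (φ(1),φ(6)) = (1,4) ∈ E(G2) ✓
  (1,7) → (φ(1),φ(7)) = (1,2) ∈ E(G2) ✓
  (1,8) → (φ(1),φ(8)) = (1,7) ∈ E(G2) ✓
  (2,6) → (φ(2),φ(6)) = (0,4) ∈ E(G2) ✓
  (2,8) → (φ(2),φ(8)) = (0,7) ∈ E(G2) ✓
  (2,9) → (φ(2),φ(9)) = (0,10) ∈ E(G2) ✓
  (3,7) → (φ(3),φ(7)) = (2,3) ∈ E(G2) ✓
  (3,8) → (φ(3),φ(8)) = (3,7) ∈ E(G2) ✓
  (3,9) → (φ(3),φ(9)) = (3,10) ∈ E(G2) ✓
  (3,10) → (φ(3),φ(10)) = (3,9) ∈ E(G2) ✓
  (4,7) → (φ(4),φ(7)) = (2,8) ∈ E(G2) ✓
  (4,10) → (φ(4),φ(10)) = (8,9) ∈ E(G2) ✓
  (5,7) → (φ(5),φ(7)) = (2,6) ∈ E(G2) ✓
  (5,9) → (φ(5),φ(9)) = (6,10) ∈ E(G2) ✓
  (6,7) → (φ(6),φ(7)) = (2,4) ∈ E(G2) ✓
  (7,8) → (φ(7),φ(8)) = (2,7) ∈ E(G2) ✓
All 21 edges of G1 map to edges of G2, and |E(G1)| = |E(G2)| = 21, so φ is a bijection on edges as well as vertices. Hence G1 ≅ G2.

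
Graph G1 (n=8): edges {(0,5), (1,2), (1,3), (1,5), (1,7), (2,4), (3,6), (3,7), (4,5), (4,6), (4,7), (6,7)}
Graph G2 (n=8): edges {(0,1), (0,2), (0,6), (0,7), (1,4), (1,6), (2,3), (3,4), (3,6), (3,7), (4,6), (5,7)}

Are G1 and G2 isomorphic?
Yes, isomorphic

The graphs are isomorphic.
One valid mapping φ: V(G1) → V(G2): 0→5, 1→3, 2→2, 3→4, 4→0, 5→7, 6→1, 7→6

Verify φ preserves adjacency — for each edge of G1, its image is an edge of G2:
  (0,5) → (φ(0),φ(5)) = (5,7) ∈ E(G2) ✓
  (1,2) → (φ(1),φ(2)) = (2,3) ∈ E(G2) ✓
  (1,3) → (φ(1),φ(3)) = (3,4) ∈ E(G2) ✓
  (1,5) → (φ(1),φ(5)) = (3,7) ∈ E(G2) ✓
  (1,7) → (φ(1),φ(7)) = (3,6) ∈ E(G2) ✓
  (2,4) → (φ(2),φ(4)) = (0,2) ∈ E(G2) ✓
  (3,6) → (φ(3),φ(6)) = (1,4) ∈ E(G2) ✓
  (3,7) → (φ(3),φ(7)) = (4,6) ∈ E(G2) ✓
  (4,5) → (φ(4),φ(5)) = (0,7) ∈ E(G2) ✓
  (4,6) → (φ(4),φ(6)) = (0,1) ∈ E(G2) ✓
  (4,7) → (φ(4),φ(7)) = (0,6) ∈ E(G2) ✓
  (6,7) → (φ(6),φ(7)) = (1,6) ∈ E(G2) ✓
All 12 edges of G1 map to edges of G2, and |E(G1)| = |E(G2)| = 12, so φ is a bijection on edges as well as vertices. Hence G1 ≅ G2.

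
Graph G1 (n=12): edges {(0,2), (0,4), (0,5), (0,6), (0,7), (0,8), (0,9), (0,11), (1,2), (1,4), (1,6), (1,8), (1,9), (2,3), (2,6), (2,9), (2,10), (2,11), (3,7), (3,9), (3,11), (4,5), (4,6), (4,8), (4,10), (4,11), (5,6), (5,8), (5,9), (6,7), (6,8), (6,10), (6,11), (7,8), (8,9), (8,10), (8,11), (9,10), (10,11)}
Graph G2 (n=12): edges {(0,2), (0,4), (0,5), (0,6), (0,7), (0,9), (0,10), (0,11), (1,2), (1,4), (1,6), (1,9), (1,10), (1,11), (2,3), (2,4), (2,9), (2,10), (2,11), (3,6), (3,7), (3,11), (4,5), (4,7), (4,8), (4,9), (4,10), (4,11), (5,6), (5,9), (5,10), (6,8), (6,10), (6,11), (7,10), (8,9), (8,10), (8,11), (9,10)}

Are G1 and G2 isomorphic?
Yes, isomorphic

The graphs are isomorphic.
One valid mapping φ: V(G1) → V(G2): 0→0, 1→8, 2→11, 3→3, 4→9, 5→5, 6→4, 7→7, 8→10, 9→6, 10→1, 11→2

Verify φ preserves adjacency — for each edge of G1, its image is an edge of G2:
  (0,2) → (φ(0),φ(2)) = (0,11) ∈ E(G2) ✓
  (0,4) → (φ(0),φ(4)) = (0,9) ∈ E(G2) ✓
  (0,5) → (φ(0),φ(5)) = (0,5) ∈ E(G2) ✓
  (0,6) → (φ(0),φ(6)) = (0,4) ∈ E(G2) ✓
  (0,7) → (φ(0),φ(7)) = (0,7) ∈ E(G2) ✓
  (0,8) → (φ(0),φ(8)) = (0,10) ∈ E(G2) ✓
  (0,9) → (φ(0),φ(9)) = (0,6) ∈ E(G2) ✓
  (0,11) → (φ(0),φ(11)) = (0,2) ∈ E(G2) ✓
  (1,2) → (φ(1),φ(2)) = (8,11) ∈ E(G2) ✓
  (1,4) → (φ(1),φ(4)) = (8,9) ∈ E(G2) ✓
  (1,6) → (φ(1),φ(6)) = (4,8) ∈ E(G2) ✓
  (1,8) → (φ(1),φ(8)) = (8,10) ∈ E(G2) ✓
  (1,9) → (φ(1),φ(9)) = (6,8) ∈ E(G2) ✓
  (2,3) → (φ(2),φ(3)) = (3,11) ∈ E(G2) ✓
  (2,6) → (φ(2),φ(6)) = (4,11) ∈ E(G2) ✓
  (2,9) → (φ(2),φ(9)) = (6,11) ∈ E(G2) ✓
  (2,10) → (φ(2),φ(10)) = (1,11) ∈ E(G2) ✓
  (2,11) → (φ(2),φ(11)) = (2,11) ∈ E(G2) ✓
  (3,7) → (φ(3),φ(7)) = (3,7) ∈ E(G2) ✓
  (3,9) → (φ(3),φ(9)) = (3,6) ∈ E(G2) ✓
  (3,11) → (φ(3),φ(11)) = (2,3) ∈ E(G2) ✓
  (4,5) → (φ(4),φ(5)) = (5,9) ∈ E(G2) ✓
  (4,6) → (φ(4),φ(6)) = (4,9) ∈ E(G2) ✓
  (4,8) → (φ(4),φ(8)) = (9,10) ∈ E(G2) ✓
  (4,10) → (φ(4),φ(10)) = (1,9) ∈ E(G2) ✓
  (4,11) → (φ(4),φ(11)) = (2,9) ∈ E(G2) ✓
  (5,6) → (φ(5),φ(6)) = (4,5) ∈ E(G2) ✓
  (5,8) → (φ(5),φ(8)) = (5,10) ∈ E(G2) ✓
  (5,9) → (φ(5),φ(9)) = (5,6) ∈ E(G2) ✓
  (6,7) → (φ(6),φ(7)) = (4,7) ∈ E(G2) ✓
  (6,8) → (φ(6),φ(8)) = (4,10) ∈ E(G2) ✓
  (6,10) → (φ(6),φ(10)) = (1,4) ∈ E(G2) ✓
  (6,11) → (φ(6),φ(11)) = (2,4) ∈ E(G2) ✓
  (7,8) → (φ(7),φ(8)) = (7,10) ∈ E(G2) ✓
  (8,9) → (φ(8),φ(9)) = (6,10) ∈ E(G2) ✓
  (8,10) → (φ(8),φ(10)) = (1,10) ∈ E(G2) ✓
  (8,11) → (φ(8),φ(11)) = (2,10) ∈ E(G2) ✓
  (9,10) → (φ(9),φ(10)) = (1,6) ∈ E(G2) ✓
  (10,11) → (φ(10),φ(11)) = (1,2) ∈ E(G2) ✓
All 39 edges of G1 map to edges of G2, and |E(G1)| = |E(G2)| = 39, so φ is a bijection on edges as well as vertices. Hence G1 ≅ G2.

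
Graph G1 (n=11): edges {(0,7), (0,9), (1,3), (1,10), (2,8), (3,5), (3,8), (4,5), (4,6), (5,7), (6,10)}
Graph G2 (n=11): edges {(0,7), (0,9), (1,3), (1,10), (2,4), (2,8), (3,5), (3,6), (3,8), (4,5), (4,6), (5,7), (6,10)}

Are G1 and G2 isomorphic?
No, not isomorphic

The graphs are NOT isomorphic.

Counting edges: G1 has 11 edge(s); G2 has 13 edge(s).
Edge count is an isomorphism invariant (a bijection on vertices induces a bijection on edges), so differing edge counts rule out isomorphism.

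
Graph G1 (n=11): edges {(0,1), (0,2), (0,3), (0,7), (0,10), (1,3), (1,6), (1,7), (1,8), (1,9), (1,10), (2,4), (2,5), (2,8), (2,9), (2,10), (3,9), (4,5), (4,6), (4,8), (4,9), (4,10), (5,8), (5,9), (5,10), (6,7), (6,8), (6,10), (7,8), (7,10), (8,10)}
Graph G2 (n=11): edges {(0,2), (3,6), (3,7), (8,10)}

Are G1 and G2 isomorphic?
No, not isomorphic

The graphs are NOT isomorphic.

Connected components of G1: 1 component(s) with vertex sets [[0, 1, 2, 3, 4, 5, 6, 7, 8, 9, 10]], sizes [11].
Connected components of G2: 7 component(s) with vertex sets [[1], [4], [5], [9], [0, 2], [8, 10], [3, 6, 7]], sizes [1, 1, 1, 1, 2, 2, 3].
The number of connected components (and the multiset of component sizes) is an isomorphism invariant — an isomorphism maps each component of G1 bijectively onto a component of G2. Since G1 has 1 component(s) and G2 has 7, they cannot be isomorphic.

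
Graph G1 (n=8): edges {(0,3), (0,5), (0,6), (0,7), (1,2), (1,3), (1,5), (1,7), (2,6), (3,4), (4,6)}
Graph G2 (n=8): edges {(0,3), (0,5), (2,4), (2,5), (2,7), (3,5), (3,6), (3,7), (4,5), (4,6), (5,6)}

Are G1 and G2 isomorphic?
No, not isomorphic

The graphs are NOT isomorphic.

Degrees in G1: deg(0)=4, deg(1)=4, deg(2)=2, deg(3)=3, deg(4)=2, deg(5)=2, deg(6)=3, deg(7)=2.
Sorted degree sequence of G1: [4, 4, 3, 3, 2, 2, 2, 2].
Degrees in G2: deg(0)=2, deg(1)=0, deg(2)=3, deg(3)=4, deg(4)=3, deg(5)=5, deg(6)=3, deg(7)=2.
Sorted degree sequence of G2: [5, 4, 3, 3, 3, 2, 2, 0].
The (sorted) degree sequence is an isomorphism invariant, so since G1 and G2 have different degree sequences they cannot be isomorphic.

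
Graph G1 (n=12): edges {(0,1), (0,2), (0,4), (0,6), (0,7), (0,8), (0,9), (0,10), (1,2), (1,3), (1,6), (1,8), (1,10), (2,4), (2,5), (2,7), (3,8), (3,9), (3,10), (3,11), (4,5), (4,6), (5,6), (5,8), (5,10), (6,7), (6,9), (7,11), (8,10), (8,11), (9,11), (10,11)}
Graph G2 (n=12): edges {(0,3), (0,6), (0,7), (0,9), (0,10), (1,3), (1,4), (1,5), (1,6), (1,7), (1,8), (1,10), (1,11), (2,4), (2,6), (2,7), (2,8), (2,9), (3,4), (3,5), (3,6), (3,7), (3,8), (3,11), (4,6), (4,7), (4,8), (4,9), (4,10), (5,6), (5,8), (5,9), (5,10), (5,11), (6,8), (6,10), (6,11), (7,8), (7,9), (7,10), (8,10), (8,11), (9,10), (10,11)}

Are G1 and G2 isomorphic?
No, not isomorphic

The graphs are NOT isomorphic.

Degrees in G1: deg(0)=8, deg(1)=6, deg(2)=5, deg(3)=5, deg(4)=4, deg(5)=5, deg(6)=6, deg(7)=4, deg(8)=6, deg(9)=4, deg(10)=6, deg(11)=5.
Sorted degree sequence of G1: [8, 6, 6, 6, 6, 5, 5, 5, 5, 4, 4, 4].
Degrees in G2: deg(0)=5, deg(1)=8, deg(2)=5, deg(3)=8, deg(4)=8, deg(5)=7, deg(6)=9, deg(7)=8, deg(8)=9, deg(9)=6, deg(10)=9, deg(11)=6.
Sorted degree sequence of G2: [9, 9, 9, 8, 8, 8, 8, 7, 6, 6, 5, 5].
The (sorted) degree sequence is an isomorphism invariant, so since G1 and G2 have different degree sequences they cannot be isomorphic.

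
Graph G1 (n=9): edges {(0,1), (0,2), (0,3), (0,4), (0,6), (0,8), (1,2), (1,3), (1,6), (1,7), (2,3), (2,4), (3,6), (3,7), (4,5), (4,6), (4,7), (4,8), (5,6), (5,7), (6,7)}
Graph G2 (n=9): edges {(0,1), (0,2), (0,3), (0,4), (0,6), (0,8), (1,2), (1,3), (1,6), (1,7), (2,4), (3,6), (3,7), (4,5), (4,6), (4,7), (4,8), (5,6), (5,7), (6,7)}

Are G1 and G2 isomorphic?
No, not isomorphic

The graphs are NOT isomorphic.

Counting edges: G1 has 21 edge(s); G2 has 20 edge(s).
Edge count is an isomorphism invariant (a bijection on vertices induces a bijection on edges), so differing edge counts rule out isomorphism.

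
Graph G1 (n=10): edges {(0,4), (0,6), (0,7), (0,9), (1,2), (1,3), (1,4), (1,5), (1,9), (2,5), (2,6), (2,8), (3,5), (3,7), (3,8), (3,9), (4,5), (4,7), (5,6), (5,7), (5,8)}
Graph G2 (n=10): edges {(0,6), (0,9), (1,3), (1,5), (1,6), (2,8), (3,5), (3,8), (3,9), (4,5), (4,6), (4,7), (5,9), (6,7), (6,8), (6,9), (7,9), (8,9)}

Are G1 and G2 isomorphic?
No, not isomorphic

The graphs are NOT isomorphic.

Counting triangles (3-cliques): G1 has 10, G2 has 7.
Triangle count is an isomorphism invariant, so differing triangle counts rule out isomorphism.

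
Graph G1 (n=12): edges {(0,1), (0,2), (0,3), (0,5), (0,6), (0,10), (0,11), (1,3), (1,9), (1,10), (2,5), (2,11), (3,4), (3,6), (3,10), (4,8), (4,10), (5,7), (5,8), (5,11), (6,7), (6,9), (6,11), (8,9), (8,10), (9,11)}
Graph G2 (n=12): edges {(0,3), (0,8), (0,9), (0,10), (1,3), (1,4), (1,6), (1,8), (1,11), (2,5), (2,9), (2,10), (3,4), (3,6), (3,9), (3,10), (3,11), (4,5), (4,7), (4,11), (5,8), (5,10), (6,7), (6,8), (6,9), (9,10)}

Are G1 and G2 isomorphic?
Yes, isomorphic

The graphs are isomorphic.
One valid mapping φ: V(G1) → V(G2): 0→3, 1→0, 2→11, 3→9, 4→2, 5→4, 6→6, 7→7, 8→5, 9→8, 10→10, 11→1

Verify φ preserves adjacency — for each edge of G1, its image is an edge of G2:
  (0,1) → (φ(0),φ(1)) = (0,3) ∈ E(G2) ✓
  (0,2) → (φ(0),φ(2)) = (3,11) ∈ E(G2) ✓
  (0,3) → (φ(0),φ(3)) = (3,9) ∈ E(G2) ✓
  (0,5) → (φ(0),φ(5)) = (3,4) ∈ E(G2) ✓
  (0,6) → (φ(0),φ(6)) = (3,6) ∈ E(G2) ✓
  (0,10) → (φ(0),φ(10)) = (3,10) ∈ E(G2) ✓
  (0,11) → (φ(0),φ(11)) = (1,3) ∈ E(G2) ✓
  (1,3) → (φ(1),φ(3)) = (0,9) ∈ E(G2) ✓
  (1,9) → (φ(1),φ(9)) = (0,8) ∈ E(G2) ✓
  (1,10) → (φ(1),φ(10)) = (0,10) ∈ E(G2) ✓
  (2,5) → (φ(2),φ(5)) = (4,11) ∈ E(G2) ✓
  (2,11) → (φ(2),φ(11)) = (1,11) ∈ E(G2) ✓
  (3,4) → (φ(3),φ(4)) = (2,9) ∈ E(G2) ✓
  (3,6) → (φ(3),φ(6)) = (6,9) ∈ E(G2) ✓
  (3,10) → (φ(3),φ(10)) = (9,10) ∈ E(G2) ✓
  (4,8) → (φ(4),φ(8)) = (2,5) ∈ E(G2) ✓
  (4,10) → (φ(4),φ(10)) = (2,10) ∈ E(G2) ✓
  (5,7) → (φ(5),φ(7)) = (4,7) ∈ E(G2) ✓
  (5,8) → (φ(5),φ(8)) = (4,5) ∈ E(G2) ✓
  (5,11) → (φ(5),φ(11)) = (1,4) ∈ E(G2) ✓
  (6,7) → (φ(6),φ(7)) = (6,7) ∈ E(G2) ✓
  (6,9) → (φ(6),φ(9)) = (6,8) ∈ E(G2) ✓
  (6,11) → (φ(6),φ(11)) = (1,6) ∈ E(G2) ✓
  (8,9) → (φ(8),φ(9)) = (5,8) ∈ E(G2) ✓
  (8,10) → (φ(8),φ(10)) = (5,10) ∈ E(G2) ✓
  (9,11) → (φ(9),φ(11)) = (1,8) ∈ E(G2) ✓
All 26 edges of G1 map to edges of G2, and |E(G1)| = |E(G2)| = 26, so φ is a bijection on edges as well as vertices. Hence G1 ≅ G2.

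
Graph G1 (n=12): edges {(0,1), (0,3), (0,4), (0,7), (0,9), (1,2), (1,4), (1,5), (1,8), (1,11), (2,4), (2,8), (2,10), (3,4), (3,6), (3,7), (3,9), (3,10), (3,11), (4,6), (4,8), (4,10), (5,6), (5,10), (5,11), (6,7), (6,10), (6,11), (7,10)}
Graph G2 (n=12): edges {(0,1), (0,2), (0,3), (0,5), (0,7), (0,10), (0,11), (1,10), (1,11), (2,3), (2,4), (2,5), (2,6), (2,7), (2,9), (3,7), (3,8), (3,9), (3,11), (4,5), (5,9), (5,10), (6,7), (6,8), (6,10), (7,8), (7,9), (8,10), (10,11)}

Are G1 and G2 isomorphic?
Yes, isomorphic

The graphs are isomorphic.
One valid mapping φ: V(G1) → V(G2): 0→5, 1→10, 2→11, 3→2, 4→0, 5→8, 6→7, 7→9, 8→1, 9→4, 10→3, 11→6

Verify φ preserves adjacency — for each edge of G1, its image is an edge of G2:
  (0,1) → (φ(0),φ(1)) = (5,10) ∈ E(G2) ✓
  (0,3) → (φ(0),φ(3)) = (2,5) ∈ E(G2) ✓
  (0,4) → (φ(0),φ(4)) = (0,5) ∈ E(G2) ✓
  (0,7) → (φ(0),φ(7)) = (5,9) ∈ E(G2) ✓
  (0,9) → (φ(0),φ(9)) = (4,5) ∈ E(G2) ✓
  (1,2) → (φ(1),φ(2)) = (10,11) ∈ E(G2) ✓
  (1,4) → (φ(1),φ(4)) = (0,10) ∈ E(G2) ✓
  (1,5) → (φ(1),φ(5)) = (8,10) ∈ E(G2) ✓
  (1,8) → (φ(1),φ(8)) = (1,10) ∈ E(G2) ✓
  (1,11) → (φ(1),φ(11)) = (6,10) ∈ E(G2) ✓
  (2,4) → (φ(2),φ(4)) = (0,11) ∈ E(G2) ✓
  (2,8) → (φ(2),φ(8)) = (1,11) ∈ E(G2) ✓
  (2,10) → (φ(2),φ(10)) = (3,11) ∈ E(G2) ✓
  (3,4) → (φ(3),φ(4)) = (0,2) ∈ E(G2) ✓
  (3,6) → (φ(3),φ(6)) = (2,7) ∈ E(G2) ✓
  (3,7) → (φ(3),φ(7)) = (2,9) ∈ E(G2) ✓
  (3,9) → (φ(3),φ(9)) = (2,4) ∈ E(G2) ✓
  (3,10) → (φ(3),φ(10)) = (2,3) ∈ E(G2) ✓
  (3,11) → (φ(3),φ(11)) = (2,6) ∈ E(G2) ✓
  (4,6) → (φ(4),φ(6)) = (0,7) ∈ E(G2) ✓
  (4,8) → (φ(4),φ(8)) = (0,1) ∈ E(G2) ✓
  (4,10) → (φ(4),φ(10)) = (0,3) ∈ E(G2) ✓
  (5,6) → (φ(5),φ(6)) = (7,8) ∈ E(G2) ✓
  (5,10) → (φ(5),φ(10)) = (3,8) ∈ E(G2) ✓
  (5,11) → (φ(5),φ(11)) = (6,8) ∈ E(G2) ✓
  (6,7) → (φ(6),φ(7)) = (7,9) ∈ E(G2) ✓
  (6,10) → (φ(6),φ(10)) = (3,7) ∈ E(G2) ✓
  (6,11) → (φ(6),φ(11)) = (6,7) ∈ E(G2) ✓
  (7,10) → (φ(7),φ(10)) = (3,9) ∈ E(G2) ✓
All 29 edges of G1 map to edges of G2, and |E(G1)| = |E(G2)| = 29, so φ is a bijection on edges as well as vertices. Hence G1 ≅ G2.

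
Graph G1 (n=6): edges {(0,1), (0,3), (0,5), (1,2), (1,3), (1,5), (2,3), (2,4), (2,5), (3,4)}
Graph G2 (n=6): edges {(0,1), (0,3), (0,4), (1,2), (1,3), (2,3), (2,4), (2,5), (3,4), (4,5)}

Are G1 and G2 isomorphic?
Yes, isomorphic

The graphs are isomorphic.
One valid mapping φ: V(G1) → V(G2): 0→0, 1→3, 2→2, 3→4, 4→5, 5→1

Verify φ preserves adjacency — for each edge of G1, its image is an edge of G2:
  (0,1) → (φ(0),φ(1)) = (0,3) ∈ E(G2) ✓
  (0,3) → (φ(0),φ(3)) = (0,4) ∈ E(G2) ✓
  (0,5) → (φ(0),φ(5)) = (0,1) ∈ E(G2) ✓
  (1,2) → (φ(1),φ(2)) = (2,3) ∈ E(G2) ✓
  (1,3) → (φ(1),φ(3)) = (3,4) ∈ E(G2) ✓
  (1,5) → (φ(1),φ(5)) = (1,3) ∈ E(G2) ✓
  (2,3) → (φ(2),φ(3)) = (2,4) ∈ E(G2) ✓
  (2,4) → (φ(2),φ(4)) = (2,5) ∈ E(G2) ✓
  (2,5) → (φ(2),φ(5)) = (1,2) ∈ E(G2) ✓
  (3,4) → (φ(3),φ(4)) = (4,5) ∈ E(G2) ✓
All 10 edges of G1 map to edges of G2, and |E(G1)| = |E(G2)| = 10, so φ is a bijection on edges as well as vertices. Hence G1 ≅ G2.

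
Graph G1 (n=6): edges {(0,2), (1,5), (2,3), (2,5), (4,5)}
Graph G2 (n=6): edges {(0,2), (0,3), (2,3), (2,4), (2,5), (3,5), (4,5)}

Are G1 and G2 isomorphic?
No, not isomorphic

The graphs are NOT isomorphic.

Connected components of G1: 1 component(s) with vertex sets [[0, 1, 2, 3, 4, 5]], sizes [6].
Connected components of G2: 2 component(s) with vertex sets [[1], [0, 2, 3, 4, 5]], sizes [1, 5].
The number of connected components (and the multiset of component sizes) is an isomorphism invariant — an isomorphism maps each component of G1 bijectively onto a component of G2. Since G1 has 1 component(s) and G2 has 2, they cannot be isomorphic.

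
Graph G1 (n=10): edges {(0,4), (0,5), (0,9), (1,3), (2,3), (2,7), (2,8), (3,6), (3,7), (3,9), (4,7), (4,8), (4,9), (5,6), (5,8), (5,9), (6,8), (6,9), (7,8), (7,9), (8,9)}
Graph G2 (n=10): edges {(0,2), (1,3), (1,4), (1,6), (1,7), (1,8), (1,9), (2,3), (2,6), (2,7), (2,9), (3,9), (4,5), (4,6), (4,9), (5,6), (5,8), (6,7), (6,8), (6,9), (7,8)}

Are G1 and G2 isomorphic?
Yes, isomorphic

The graphs are isomorphic.
One valid mapping φ: V(G1) → V(G2): 0→5, 1→0, 2→3, 3→2, 4→4, 5→8, 6→7, 7→9, 8→1, 9→6

Verify φ preserves adjacency — for each edge of G1, its image is an edge of G2:
  (0,4) → (φ(0),φ(4)) = (4,5) ∈ E(G2) ✓
  (0,5) → (φ(0),φ(5)) = (5,8) ∈ E(G2) ✓
  (0,9) → (φ(0),φ(9)) = (5,6) ∈ E(G2) ✓
  (1,3) → (φ(1),φ(3)) = (0,2) ∈ E(G2) ✓
  (2,3) → (φ(2),φ(3)) = (2,3) ∈ E(G2) ✓
  (2,7) → (φ(2),φ(7)) = (3,9) ∈ E(G2) ✓
  (2,8) → (φ(2),φ(8)) = (1,3) ∈ E(G2) ✓
  (3,6) → (φ(3),φ(6)) = (2,7) ∈ E(G2) ✓
  (3,7) → (φ(3),φ(7)) = (2,9) ∈ E(G2) ✓
  (3,9) → (φ(3),φ(9)) = (2,6) ∈ E(G2) ✓
  (4,7) → (φ(4),φ(7)) = (4,9) ∈ E(G2) ✓
  (4,8) → (φ(4),φ(8)) = (1,4) ∈ E(G2) ✓
  (4,9) → (φ(4),φ(9)) = (4,6) ∈ E(G2) ✓
  (5,6) → (φ(5),φ(6)) = (7,8) ∈ E(G2) ✓
  (5,8) → (φ(5),φ(8)) = (1,8) ∈ E(G2) ✓
  (5,9) → (φ(5),φ(9)) = (6,8) ∈ E(G2) ✓
  (6,8) → (φ(6),φ(8)) = (1,7) ∈ E(G2) ✓
  (6,9) → (φ(6),φ(9)) = (6,7) ∈ E(G2) ✓
  (7,8) → (φ(7),φ(8)) = (1,9) ∈ E(G2) ✓
  (7,9) → (φ(7),φ(9)) = (6,9) ∈ E(G2) ✓
  (8,9) → (φ(8),φ(9)) = (1,6) ∈ E(G2) ✓
All 21 edges of G1 map to edges of G2, and |E(G1)| = |E(G2)| = 21, so φ is a bijection on edges as well as vertices. Hence G1 ≅ G2.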